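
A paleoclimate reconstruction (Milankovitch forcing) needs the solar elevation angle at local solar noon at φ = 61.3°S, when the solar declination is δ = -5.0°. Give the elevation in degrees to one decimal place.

At local noon the hour angle is zero, so the zenith angle equals |φ − δ| = |-61.3° − (-5.000°)| = 56.300°.
Elevation = 90° − 56.300° = 33.7°.

33.7°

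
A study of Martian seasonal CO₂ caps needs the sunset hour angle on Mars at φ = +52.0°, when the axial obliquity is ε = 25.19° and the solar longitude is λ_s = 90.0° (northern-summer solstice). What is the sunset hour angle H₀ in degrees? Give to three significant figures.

Solar declination: sin δ = sin ε · sin λ_s = sin 25.19° × sin 90.0° = 0.42562, so δ = +25.190°.
cos H₀ = −tan φ · tan δ = −tan(+52.0°) × tan(+25.190°) = -0.6020, so H₀ = 2.2168 rad = 127.01°.

H₀ = 127°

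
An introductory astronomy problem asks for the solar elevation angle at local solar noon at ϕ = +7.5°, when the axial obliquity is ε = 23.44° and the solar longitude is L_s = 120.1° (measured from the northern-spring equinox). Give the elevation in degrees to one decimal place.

77.4°

Solar declination: sin δ = sin ε · sin L_s = sin 23.44° × sin 120.1° = 0.34415, so δ = +20.130°.
At local noon the hour angle is zero, so the zenith angle equals |ϕ − δ| = |+7.5° − (+20.130°)| = 12.630°.
Elevation = 90° − 12.630° = 77.4°.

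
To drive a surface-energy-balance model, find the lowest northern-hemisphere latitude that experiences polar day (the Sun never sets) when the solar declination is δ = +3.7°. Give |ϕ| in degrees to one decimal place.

|ϕ| = 86.3°

Polar day requires cos h₀ = −tan ϕ tan δ ≤ −1, i.e. tan ϕ tan δ ≥ 1.
The boundary is |tan ϕ| · |tan δ| = 1, so |ϕ| = 90° − |δ| = 90° − 3.7° = 86.3° in the northern hemisphere.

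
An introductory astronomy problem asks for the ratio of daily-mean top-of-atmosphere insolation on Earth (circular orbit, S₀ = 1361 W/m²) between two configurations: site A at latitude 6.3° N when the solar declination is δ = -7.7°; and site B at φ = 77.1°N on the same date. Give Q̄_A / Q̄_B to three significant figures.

Q̄_A / Q̄_B ≈ 17.2

— Configuration A (φ=+6.3°):
cos H₀ = −tan(+6.3°) tan(-7.700°) = 0.0149, H₀ = 1.5559 rad.
Bracket: H₀ sin φ sin δ + cos φ cos δ sin H₀ = 1.5559×0.10973×-0.13399 + 0.99396×0.99098×0.99989 = -0.022876 + 0.984886 = 0.962010.
Q̄ = (S₀/π) × [bracket] = (1361/π) × 0.962010 = 416.76 W/m².
— Configuration B (φ=+77.1°):
cos H₀ = −tan(+77.1°) tan(-7.700°) = 0.5903, H₀ = 0.9393 rad.
Bracket: H₀ sin φ sin δ + cos φ cos δ sin H₀ = 0.9393×0.97476×-0.13399 + 0.22325×0.99098×0.80716 = -0.122680 + 0.178573 = 0.055893.
Q̄ = (S₀/π) × [bracket] = (1361/π) × 0.055893 = 24.214 W/m².
Ratio Q̄_A / Q̄_B = 416.76 / 24.214 = 17.21.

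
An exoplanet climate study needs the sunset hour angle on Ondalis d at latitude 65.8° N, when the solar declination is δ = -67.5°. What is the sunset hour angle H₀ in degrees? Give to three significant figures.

cos H₀ = −tan φ · tan δ = 5.3719 ≥ 1, so the host star never rises (polar night) and H₀ = 0.

H₀ = 0.00°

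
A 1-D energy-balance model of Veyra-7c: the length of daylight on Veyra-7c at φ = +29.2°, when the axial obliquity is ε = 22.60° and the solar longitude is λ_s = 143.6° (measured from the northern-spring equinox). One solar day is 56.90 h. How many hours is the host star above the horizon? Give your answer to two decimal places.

Solar declination: sin δ = sin ε · sin λ_s = sin 22.60° × sin 143.6° = 0.22805, so δ = +13.182°.
cos H₀ = −tan φ · tan δ = −tan(+29.2°) × tan(+13.182°) = -0.1309, so H₀ = 1.7021 rad = 97.52°.
Daylight = 2H₀/(2π) × 56.90 h = (1.7021/π) × 56.90 = 30.83 h.

30.83 h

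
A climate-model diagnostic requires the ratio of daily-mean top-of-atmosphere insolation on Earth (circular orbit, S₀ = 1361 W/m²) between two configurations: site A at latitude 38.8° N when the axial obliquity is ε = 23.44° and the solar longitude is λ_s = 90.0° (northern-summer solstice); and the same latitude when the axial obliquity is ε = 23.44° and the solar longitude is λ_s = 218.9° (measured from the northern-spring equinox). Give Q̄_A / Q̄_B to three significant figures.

Q̄_A / Q̄_B ≈ 2.19

— Configuration A (φ=+38.8°):
Solar declination: sin δ = sin ε · sin λ_s = sin 23.44° × sin 90.0° = 0.39779, so δ = +23.440°.
cos H₀ = −tan(+38.8°) tan(+23.440°) = -0.3486, H₀ = 1.9269 rad.
Bracket: H₀ sin φ sin δ + cos φ cos δ sin H₀ = 1.9269×0.62660×0.39779 + 0.77934×0.91748×0.93727 = 0.480290 + 0.670175 = 1.150465.
Q̄ = (S₀/π) × [bracket] = (1361/π) × 1.150465 = 498.40 W/m².
— Configuration B (φ=+38.8°):
Solar declination: sin δ = sin ε · sin λ_s = sin 23.44° × sin 218.9° = -0.24980, so δ = -14.465°.
cos H₀ = −tan(+38.8°) tan(-14.465°) = 0.2074, H₀ = 1.3619 rad.
Bracket: H₀ sin φ sin δ + cos φ cos δ sin H₀ = 1.3619×0.62660×-0.24980 + 0.77934×0.96830×0.97825 = -0.213171 + 0.738222 = 0.525051.
Q̄ = (S₀/π) × [bracket] = (1361/π) × 0.525051 = 227.46 W/m².
Ratio Q̄_A / Q̄_B = 498.40 / 227.46 = 2.191.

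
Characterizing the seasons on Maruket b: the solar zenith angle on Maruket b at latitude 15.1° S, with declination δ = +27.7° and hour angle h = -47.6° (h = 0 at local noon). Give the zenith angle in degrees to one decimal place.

θ_z = 62.9°

cos θ_z = sin ϕ sin δ + cos ϕ cos δ cos h = -0.121093 + 0.576409 = 0.455316.
θ_z = arccos(0.455316) = 62.9°.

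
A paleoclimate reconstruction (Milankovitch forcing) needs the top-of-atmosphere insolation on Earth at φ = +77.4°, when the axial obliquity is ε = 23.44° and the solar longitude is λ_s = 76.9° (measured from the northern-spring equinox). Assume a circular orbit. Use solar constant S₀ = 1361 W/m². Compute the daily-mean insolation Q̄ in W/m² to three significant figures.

Q̄ ≈ 515 W/m²

Solar declination: sin δ = sin ε · sin λ_s = sin 23.44° × sin 76.9° = 0.38744, so δ = +22.795°.
cos H₀ = −tan(+77.4°) tan(+22.795°) = -1.8801 ≤ −1 ⇒ polar day, H₀ = π.
Bracket: H₀ sin φ sin δ + cos φ cos δ sin H₀ = 3.1416×0.97592×0.38744 + 0.21814×0.92190×0.00000 = 1.187872 + 0.000000 = 1.187872.
Q̄ = (S₀/π) × [bracket] = (1361/π) × 1.187872 = 514.6 W/m².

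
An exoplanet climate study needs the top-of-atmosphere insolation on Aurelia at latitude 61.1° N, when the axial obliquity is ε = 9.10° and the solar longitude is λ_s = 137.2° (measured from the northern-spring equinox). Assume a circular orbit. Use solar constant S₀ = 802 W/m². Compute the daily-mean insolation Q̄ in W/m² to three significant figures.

Q̄ ≈ 163 W/m²

Solar declination: sin δ = sin ε · sin λ_s = sin 9.10° × sin 137.2° = 0.10746, so δ = +6.169°.
cos H₀ = −tan(+61.1°) tan(+6.169°) = -0.1958, H₀ = 1.7679 rad.
Bracket: H₀ sin φ sin δ + cos φ cos δ sin H₀ = 1.7679×0.87546×0.10746 + 0.48328×0.99421×0.98064 = 0.166319 + 0.471180 = 0.637499.
Q̄ = (S₀/π) × [bracket] = (802/π) × 0.637499 = 162.7 W/m².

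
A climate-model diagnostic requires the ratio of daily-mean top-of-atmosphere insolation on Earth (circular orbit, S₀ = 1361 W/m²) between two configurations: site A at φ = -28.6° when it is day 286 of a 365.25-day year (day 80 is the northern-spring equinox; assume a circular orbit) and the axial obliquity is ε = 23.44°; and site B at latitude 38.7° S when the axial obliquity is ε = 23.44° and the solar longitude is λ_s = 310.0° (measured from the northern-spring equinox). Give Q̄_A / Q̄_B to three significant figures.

Q̄_A / Q̄_B ≈ 0.925

— Configuration A (φ=-28.6°):
Solar longitude: λ_s = 360° × (286 − 80)/365.25 = 203.039°.
sin δ = sin 23.44° × sin 203.039° = -0.15568, so δ = -8.956°.
cos H₀ = −tan(-28.6°) tan(-8.956°) = -0.0859, H₀ = 1.6568 rad.
Bracket: H₀ sin φ sin δ + cos φ cos δ sin H₀ = 1.6568×-0.47869×-0.15568 + 0.87798×0.98781×0.99630 = 0.123469 + 0.864068 = 0.987537.
Q̄ = (S₀/π) × [bracket] = (1361/π) × 0.987537 = 427.82 W/m².
— Configuration B (φ=-38.7°):
Solar declination: sin δ = sin ε · sin λ_s = sin 23.44° × sin 310.0° = -0.30472, so δ = -17.742°.
cos H₀ = −tan(-38.7°) tan(-17.742°) = -0.2563, H₀ = 1.8300 rad.
Bracket: H₀ sin φ sin δ + cos φ cos δ sin H₀ = 1.8300×-0.62524×-0.30472 + 0.78043×0.95244×0.96659 = 0.348657 + 0.718479 = 1.067136.
Q̄ = (S₀/π) × [bracket] = (1361/π) × 1.067136 = 462.30 W/m².
Ratio Q̄_A / Q̄_B = 427.82 / 462.30 = 0.9254.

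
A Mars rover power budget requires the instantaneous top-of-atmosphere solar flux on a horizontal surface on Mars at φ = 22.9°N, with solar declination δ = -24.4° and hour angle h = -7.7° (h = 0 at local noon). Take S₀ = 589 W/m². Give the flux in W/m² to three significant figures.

395 W/m²

cos θ_z = sin φ sin δ + cos φ cos δ cos h = -0.160749 + 0.831344 = 0.670595.
Flux = S₀ · cos θ_z = 589 × 0.670595 = 395.0 W/m².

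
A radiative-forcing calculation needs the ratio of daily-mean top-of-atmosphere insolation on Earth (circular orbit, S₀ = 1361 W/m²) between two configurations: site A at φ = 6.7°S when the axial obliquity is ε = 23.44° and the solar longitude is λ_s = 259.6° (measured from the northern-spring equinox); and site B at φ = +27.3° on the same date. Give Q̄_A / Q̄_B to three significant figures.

— Configuration A (φ=-6.7°):
Solar declination: sin δ = sin ε · sin λ_s = sin 23.44° × sin 259.6° = -0.39125, so δ = -23.033°.
cos H₀ = −tan(-6.7°) tan(-23.033°) = -0.0499, H₀ = 1.6208 rad.
Bracket: H₀ sin φ sin δ + cos φ cos δ sin H₀ = 1.6208×-0.11667×-0.39125 + 0.99317×0.92028×0.99875 = 0.073985 + 0.912852 = 0.986837.
Q̄ = (S₀/π) × [bracket] = (1361/π) × 0.986837 = 427.52 W/m².
— Configuration B (φ=+27.3°):
cos H₀ = −tan(+27.3°) tan(-23.033°) = 0.2194, H₀ = 1.3496 rad.
Bracket: H₀ sin φ sin δ + cos φ cos δ sin H₀ = 1.3496×0.45865×-0.39125 + 0.88862×0.92028×0.97563 = -0.242181 + 0.797850 = 0.555669.
Q̄ = (S₀/π) × [bracket] = (1361/π) × 0.555669 = 240.73 W/m².
Ratio Q̄_A / Q̄_B = 427.52 / 240.73 = 1.776.

Q̄_A / Q̄_B ≈ 1.78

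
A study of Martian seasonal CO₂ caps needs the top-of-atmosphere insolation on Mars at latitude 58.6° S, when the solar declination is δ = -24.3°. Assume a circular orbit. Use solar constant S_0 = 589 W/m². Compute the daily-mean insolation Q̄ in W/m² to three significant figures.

cos h₀ = −tan(-58.6°) tan(-24.300°) = -0.7397, h₀ = 2.4034 rad.
Bracket: h₀ sin ϕ sin δ + cos ϕ cos δ sin h₀ = 2.4034×-0.85355×-0.41151 + 0.52101×0.91140×0.67293 = 0.844181 + 0.319540 = 1.163721.
Q̄ = (S_0/π) × [bracket] = (589/π) × 1.163721 = 218.2 W/m².

Q̄ ≈ 218 W/m²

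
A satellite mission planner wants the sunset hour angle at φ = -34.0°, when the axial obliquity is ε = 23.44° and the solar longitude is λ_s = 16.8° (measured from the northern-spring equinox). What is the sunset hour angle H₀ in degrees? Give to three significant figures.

Solar declination: sin δ = sin ε · sin λ_s = sin 23.44° × sin 16.8° = 0.11497, so δ = +6.602°.
cos H₀ = −tan φ · tan δ = −tan(-34.0°) × tan(+6.602°) = 0.0781, so H₀ = 1.4926 rad = 85.52°.

H₀ = 85.5°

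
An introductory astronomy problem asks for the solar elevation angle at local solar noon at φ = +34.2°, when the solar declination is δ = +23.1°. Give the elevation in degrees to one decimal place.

At local noon the hour angle is zero, so the zenith angle equals |φ − δ| = |+34.2° − (+23.100°)| = 11.100°.
Elevation = 90° − 11.100° = 78.9°.

78.9°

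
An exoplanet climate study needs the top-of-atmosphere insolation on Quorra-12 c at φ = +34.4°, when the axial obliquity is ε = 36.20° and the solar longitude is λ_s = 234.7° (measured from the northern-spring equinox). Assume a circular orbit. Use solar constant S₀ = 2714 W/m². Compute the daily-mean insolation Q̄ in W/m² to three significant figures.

Solar declination: sin δ = sin ε · sin λ_s = sin 36.20° × sin 234.7° = -0.48202, so δ = -28.817°.
cos H₀ = −tan(+34.4°) tan(-28.817°) = 0.3767, H₀ = 1.1846 rad.
Bracket: H₀ sin φ sin δ + cos φ cos δ sin H₀ = 1.1846×0.56497×-0.48202 + 0.82511×0.87616×0.92634 = -0.322598 + 0.669677 = 0.347079.
Q̄ = (S₀/π) × [bracket] = (2714/π) × 0.347079 = 299.8 W/m².

Q̄ ≈ 300 W/m²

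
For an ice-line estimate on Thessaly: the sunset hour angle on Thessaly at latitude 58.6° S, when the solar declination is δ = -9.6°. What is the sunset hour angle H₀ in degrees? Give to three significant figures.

cos H₀ = −tan φ · tan δ = −tan(-58.6°) × tan(-9.600°) = -0.2771, so H₀ = 1.8516 rad = 106.09°.

H₀ = 106°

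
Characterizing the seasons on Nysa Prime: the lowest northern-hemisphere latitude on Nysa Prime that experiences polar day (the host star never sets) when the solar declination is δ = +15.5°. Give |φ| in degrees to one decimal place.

|φ| = 74.5°

Polar day requires cos H₀ = −tan φ tan δ ≤ −1, i.e. tan φ tan δ ≥ 1.
The boundary is |tan φ| · |tan δ| = 1, so |φ| = 90° − |δ| = 90° − 15.5° = 74.5° in the northern hemisphere.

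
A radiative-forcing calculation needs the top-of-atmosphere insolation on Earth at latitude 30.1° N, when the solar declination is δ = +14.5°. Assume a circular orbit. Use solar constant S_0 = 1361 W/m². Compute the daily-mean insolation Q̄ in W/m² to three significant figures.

Q̄ ≈ 452 W/m²

cos h₀ = −tan(+30.1°) tan(+14.500°) = -0.1499, h₀ = 1.7213 rad.
Bracket: h₀ sin ϕ sin δ + cos ϕ cos δ sin h₀ = 1.7213×0.50151×0.25038 + 0.86515×0.96815×0.98870 = 0.216140 + 0.828130 = 1.044270.
Q̄ = (S_0/π) × [bracket] = (1361/π) × 1.044270 = 452.4 W/m².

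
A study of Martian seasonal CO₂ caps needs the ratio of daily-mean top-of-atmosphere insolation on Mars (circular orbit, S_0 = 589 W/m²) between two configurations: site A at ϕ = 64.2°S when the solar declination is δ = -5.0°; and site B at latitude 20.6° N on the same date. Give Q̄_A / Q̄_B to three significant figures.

— Configuration A (ϕ=-64.2°):
cos h₀ = −tan(-64.2°) tan(-5.000°) = -0.1810, h₀ = 1.7528 rad.
Bracket: h₀ sin ϕ sin δ + cos ϕ cos δ sin h₀ = 1.7528×-0.90032×-0.08716 + 0.43523×0.99619×0.98349 = 0.137546 + 0.426414 = 0.563960.
Q̄ = (S_0/π) × [bracket] = (589/π) × 0.563960 = 105.73 W/m².
— Configuration B (ϕ=+20.6°):
cos h₀ = −tan(+20.6°) tan(-5.000°) = 0.0329, h₀ = 1.5379 rad.
Bracket: h₀ sin ϕ sin δ + cos ϕ cos δ sin h₀ = 1.5379×0.35184×-0.08716 + 0.93606×0.99619×0.99946 = -0.047162 + 0.931990 = 0.884828.
Q̄ = (S_0/π) × [bracket] = (589/π) × 0.884828 = 165.89 W/m².
Ratio Q̄_A / Q̄_B = 105.73 / 165.89 = 0.6374.

Q̄_A / Q̄_B ≈ 0.637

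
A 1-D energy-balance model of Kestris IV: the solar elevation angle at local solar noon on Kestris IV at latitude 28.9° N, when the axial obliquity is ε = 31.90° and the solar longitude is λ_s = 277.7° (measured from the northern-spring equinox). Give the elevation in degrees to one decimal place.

29.5°

Solar declination: sin δ = sin ε · sin λ_s = sin 31.90° × sin 277.7° = -0.52367, so δ = -31.579°.
At local noon the hour angle is zero, so the zenith angle equals |φ − δ| = |+28.9° − (-31.579°)| = 60.479°.
Elevation = 90° − 60.479° = 29.5°.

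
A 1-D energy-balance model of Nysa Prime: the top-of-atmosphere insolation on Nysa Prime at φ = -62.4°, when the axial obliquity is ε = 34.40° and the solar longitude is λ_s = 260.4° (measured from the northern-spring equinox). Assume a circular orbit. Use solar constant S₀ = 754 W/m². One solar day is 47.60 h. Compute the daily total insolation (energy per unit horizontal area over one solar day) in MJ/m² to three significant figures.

Solar declination: sin δ = sin ε · sin λ_s = sin 34.40° × sin 260.4° = -0.55706, so δ = -33.852°.
cos H₀ = −tan(-62.4°) tan(-33.852°) = -1.2831 ≤ −1 ⇒ polar day, H₀ = π.
Bracket: H₀ sin φ sin δ + cos φ cos δ sin H₀ = 3.1416×-0.88620×-0.55706 + 0.46330×0.83048×0.00000 = 1.550903 + 0.000000 = 1.550903.
Q̄ = (S₀/π) × [bracket] = (754/π) × 1.550903 = 372.23 W/m².
Daily total = Q̄ × 47.60 h × 3600 s/h = 372.23 × 47.60 × 3600 / 10⁶ = 63.79 MJ/m².

63.8 MJ/m²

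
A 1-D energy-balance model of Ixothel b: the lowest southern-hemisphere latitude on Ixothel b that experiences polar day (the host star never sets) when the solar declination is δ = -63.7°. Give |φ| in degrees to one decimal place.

Polar day requires cos H₀ = −tan φ tan δ ≤ −1, i.e. tan φ tan δ ≥ 1.
The boundary is |tan φ| · |tan δ| = 1, so |φ| = 90° − |δ| = 90° − 63.7° = 26.3° in the southern hemisphere.

|φ| = 26.3°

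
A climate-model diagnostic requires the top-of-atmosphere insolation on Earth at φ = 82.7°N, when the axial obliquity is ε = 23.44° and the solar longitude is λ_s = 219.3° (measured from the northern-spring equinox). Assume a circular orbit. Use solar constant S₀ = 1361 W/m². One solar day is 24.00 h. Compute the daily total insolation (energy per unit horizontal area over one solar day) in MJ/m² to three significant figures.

0.00 MJ/m²

Solar declination: sin δ = sin ε · sin λ_s = sin 23.44° × sin 219.3° = -0.25195, so δ = -14.593°.
cos H₀ = −tan(+82.7°) tan(-14.593°) = 2.0324 ≥ 1 ⇒ polar night, H₀ = 0 and Q̄ = 0.
Daily total = Q̄ × 24.00 h × 3600 s/h = 0.00 MJ/m².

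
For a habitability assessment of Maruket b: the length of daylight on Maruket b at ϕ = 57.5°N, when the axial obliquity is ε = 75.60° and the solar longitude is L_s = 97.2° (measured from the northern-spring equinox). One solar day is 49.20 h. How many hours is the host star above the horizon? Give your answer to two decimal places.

49.20 h

Solar declination: sin δ = sin ε · sin L_s = sin 75.60° × sin 97.2° = 0.96095, so δ = +73.934°.
Sunrise equation: cos h₀ = −tan ϕ · tan δ = -5.4506 ≤ −1, so the host star never sets (polar day) and h₀ = π.
Daylight = 2h₀/(2π) × 49.20 h = (3.1416/π) × 49.20 = 49.20 h.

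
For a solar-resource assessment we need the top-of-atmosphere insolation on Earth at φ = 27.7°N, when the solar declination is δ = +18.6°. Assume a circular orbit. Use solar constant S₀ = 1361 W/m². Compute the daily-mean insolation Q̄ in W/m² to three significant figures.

cos H₀ = −tan(+27.7°) tan(+18.600°) = -0.1767, H₀ = 1.7484 rad.
Bracket: H₀ sin φ sin δ + cos φ cos δ sin H₀ = 1.7484×0.46484×0.31896 + 0.88539×0.94777×0.98427 = 0.259227 + 0.825946 = 1.085173.
Q̄ = (S₀/π) × [bracket] = (1361/π) × 1.085173 = 470.1 W/m².

Q̄ ≈ 470 W/m²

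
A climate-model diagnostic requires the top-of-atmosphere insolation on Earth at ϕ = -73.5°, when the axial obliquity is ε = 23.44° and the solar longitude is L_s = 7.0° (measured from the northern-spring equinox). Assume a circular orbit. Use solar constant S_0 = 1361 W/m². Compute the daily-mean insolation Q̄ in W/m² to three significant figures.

Solar declination: sin δ = sin ε · sin L_s = sin 23.44° × sin 7.0° = 0.04848, so δ = +2.779°.
cos h₀ = −tan(-73.5°) tan(+2.779°) = 0.1639, h₀ = 1.4062 rad.
Bracket: h₀ sin ϕ sin δ + cos ϕ cos δ sin h₀ = 1.4062×-0.95882×0.04848 + 0.28402×0.99882×0.98648 = -0.065365 + 0.279849 = 0.214484.
Q̄ = (S_0/π) × [bracket] = (1361/π) × 0.214484 = 92.92 W/m².

Q̄ ≈ 92.9 W/m²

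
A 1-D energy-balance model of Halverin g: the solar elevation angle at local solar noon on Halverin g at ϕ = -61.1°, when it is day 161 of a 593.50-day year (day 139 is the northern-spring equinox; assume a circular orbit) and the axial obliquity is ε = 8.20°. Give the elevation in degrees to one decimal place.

Solar longitude: L_s = 360° × (161 − 139)/593.50 = 13.345°.
sin δ = sin 8.20° × sin 13.345° = 0.03292, so δ = +1.887°.
At local noon the hour angle is zero, so the zenith angle equals |ϕ − δ| = |-61.1° − (+1.887°)| = 62.987°.
Elevation = 90° − 62.987° = 27.0°.

27.0°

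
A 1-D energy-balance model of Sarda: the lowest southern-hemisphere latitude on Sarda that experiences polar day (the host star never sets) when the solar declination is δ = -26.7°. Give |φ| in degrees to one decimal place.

|φ| = 63.3°

Polar day requires cos H₀ = −tan φ tan δ ≤ −1, i.e. tan φ tan δ ≥ 1.
The boundary is |tan φ| · |tan δ| = 1, so |φ| = 90° − |δ| = 90° − 26.7° = 63.3° in the southern hemisphere.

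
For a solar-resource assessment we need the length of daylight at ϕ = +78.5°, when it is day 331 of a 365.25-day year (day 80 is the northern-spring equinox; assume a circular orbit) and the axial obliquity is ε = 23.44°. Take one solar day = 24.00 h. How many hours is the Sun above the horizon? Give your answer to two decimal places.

0.00 h

Solar longitude: L_s = 360° × (331 − 80)/365.25 = 247.392°.
sin δ = sin 23.44° × sin 247.392° = -0.36722, so δ = -21.544°.
cos h₀ = −tan ϕ · tan δ = 1.9405 ≥ 1, so the Sun never rises (polar night) and h₀ = 0.
Daylight = 2h₀/(2π) × 24.00 h = (0.0000/π) × 24.00 = 0.00 h.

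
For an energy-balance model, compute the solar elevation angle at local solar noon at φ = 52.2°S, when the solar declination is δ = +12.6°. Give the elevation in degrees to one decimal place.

At local noon the hour angle is zero, so the zenith angle equals |φ − δ| = |-52.2° − (+12.600°)| = 64.800°.
Elevation = 90° − 64.800° = 25.2°.

25.2°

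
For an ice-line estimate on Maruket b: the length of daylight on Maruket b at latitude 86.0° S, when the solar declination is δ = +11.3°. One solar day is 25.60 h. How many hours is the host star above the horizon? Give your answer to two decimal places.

0.00 h

cos H₀ = −tan φ · tan δ = 2.8576 ≥ 1, so the host star never rises (polar night) and H₀ = 0.
Daylight = 2H₀/(2π) × 25.60 h = (0.0000/π) × 25.60 = 0.00 h.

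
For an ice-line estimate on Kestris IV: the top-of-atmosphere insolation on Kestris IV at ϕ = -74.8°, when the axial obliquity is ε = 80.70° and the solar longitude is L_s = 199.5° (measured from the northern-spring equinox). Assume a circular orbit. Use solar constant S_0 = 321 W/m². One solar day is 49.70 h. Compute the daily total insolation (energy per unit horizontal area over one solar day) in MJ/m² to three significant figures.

18.3 MJ/m²

Solar declination: sin δ = sin ε · sin L_s = sin 80.70° × sin 199.5° = -0.32942, so δ = -19.234°.
cos h₀ = −tan(-74.8°) tan(-19.234°) = -1.2841 ≤ −1 ⇒ polar day, h₀ = π.
Bracket: h₀ sin ϕ sin δ + cos ϕ cos δ sin h₀ = 3.1416×-0.96502×-0.32942 + 0.26219×0.94418×0.00000 = 0.998705 + 0.000000 = 0.998705.
Q̄ = (S_0/π) × [bracket] = (321/π) × 0.998705 = 102.05 W/m².
Daily total = Q̄ × 49.70 h × 3600 s/h = 102.05 × 49.70 × 3600 / 10⁶ = 18.26 MJ/m².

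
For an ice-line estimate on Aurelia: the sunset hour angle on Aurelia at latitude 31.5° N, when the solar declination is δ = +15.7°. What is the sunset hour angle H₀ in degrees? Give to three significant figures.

cos H₀ = −tan φ · tan δ = −tan(+31.5°) × tan(+15.700°) = -0.1723, so H₀ = 1.7439 rad = 99.92°.

H₀ = 99.9°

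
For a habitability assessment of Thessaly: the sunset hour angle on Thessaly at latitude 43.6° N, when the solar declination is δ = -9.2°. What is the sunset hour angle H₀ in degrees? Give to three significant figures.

H₀ = 81.1°

cos H₀ = −tan φ · tan δ = −tan(+43.6°) × tan(-9.200°) = 0.1542, so H₀ = 1.4159 rad = 81.13°.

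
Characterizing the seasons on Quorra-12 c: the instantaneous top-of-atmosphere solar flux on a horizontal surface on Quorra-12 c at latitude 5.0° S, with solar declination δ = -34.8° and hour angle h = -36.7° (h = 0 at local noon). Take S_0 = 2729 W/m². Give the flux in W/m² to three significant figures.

cos θ_z = sin ϕ sin δ + cos ϕ cos δ cos h = 0.049741 + 0.655872 = 0.705613.
Flux = S_0 · cos θ_z = 2729 × 0.705613 = 1926 W/m².

1.93e+03 W/m²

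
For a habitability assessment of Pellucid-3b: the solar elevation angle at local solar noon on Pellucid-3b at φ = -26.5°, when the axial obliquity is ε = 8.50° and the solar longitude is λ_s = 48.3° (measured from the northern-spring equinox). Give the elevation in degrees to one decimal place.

57.2°

Solar declination: sin δ = sin ε · sin λ_s = sin 8.50° × sin 48.3° = 0.11036, so δ = +6.336°.
At local noon the hour angle is zero, so the zenith angle equals |φ − δ| = |-26.5° − (+6.336°)| = 32.836°.
Elevation = 90° − 32.836° = 57.2°.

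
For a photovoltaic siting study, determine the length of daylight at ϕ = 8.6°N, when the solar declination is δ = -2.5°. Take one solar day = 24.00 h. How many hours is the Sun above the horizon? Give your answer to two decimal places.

11.95 h

cos h₀ = −tan ϕ · tan δ = −tan(+8.6°) × tan(-2.500°) = 0.0066, so h₀ = 1.5642 rad = 89.62°.
Daylight = 2h₀/(2π) × 24.00 h = (1.5642/π) × 24.00 = 11.95 h.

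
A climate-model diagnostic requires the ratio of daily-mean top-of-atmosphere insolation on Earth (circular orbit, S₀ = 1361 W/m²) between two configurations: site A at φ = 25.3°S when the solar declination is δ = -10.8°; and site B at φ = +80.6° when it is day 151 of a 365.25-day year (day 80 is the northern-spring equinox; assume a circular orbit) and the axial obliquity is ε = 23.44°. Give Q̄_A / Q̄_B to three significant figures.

Q̄_A / Q̄_B ≈ 0.878

— Configuration A (φ=-25.3°):
cos H₀ = −tan(-25.3°) tan(-10.800°) = -0.0902, H₀ = 1.6611 rad.
Bracket: H₀ sin φ sin δ + cos φ cos δ sin H₀ = 1.6611×-0.42736×-0.18738 + 0.90408×0.98229×0.99593 = 0.133019 + 0.884454 = 1.017473.
Q̄ = (S₀/π) × [bracket] = (1361/π) × 1.017473 = 440.79 W/m².
— Configuration B (φ=+80.6°):
Solar longitude: λ_s = 360° × (151 − 80)/365.25 = 69.979°.
sin δ = sin 23.44° × sin 69.979° = 0.37375, so δ = +21.947°.
cos H₀ = −tan(+80.6°) tan(+21.947°) = -2.4340 ≤ −1 ⇒ polar day, H₀ = π.
Bracket: H₀ sin φ sin δ + cos φ cos δ sin H₀ = 3.1416×0.98657×0.37375 + 0.16333×0.92753×0.00000 = 1.158404 + 0.000000 = 1.158404.
Q̄ = (S₀/π) × [bracket] = (1361/π) × 1.158404 = 501.84 W/m².
Ratio Q̄_A / Q̄_B = 440.79 / 501.84 = 0.8783.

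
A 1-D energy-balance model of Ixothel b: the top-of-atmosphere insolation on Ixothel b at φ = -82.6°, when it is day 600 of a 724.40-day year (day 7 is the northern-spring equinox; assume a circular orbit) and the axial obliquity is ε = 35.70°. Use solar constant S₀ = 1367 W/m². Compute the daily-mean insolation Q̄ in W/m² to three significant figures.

Solar longitude: λ_s = 360° × (600 − 7)/724.40 = 294.699°.
sin δ = sin 35.70° × sin 294.699° = -0.53016, so δ = -32.016°.
cos H₀ = −tan(-82.6°) tan(-32.016°) = -4.8142 ≤ −1 ⇒ polar day, H₀ = π.
Bracket: H₀ sin φ sin δ + cos φ cos δ sin H₀ = 3.1416×-0.99167×-0.53016 + 0.12880×0.84790×0.00000 = 1.651677 + 0.000000 = 1.651677.
Q̄ = (S₀/π) × [bracket] = (1367/π) × 1.651677 = 718.7 W/m².

Q̄ ≈ 719 W/m²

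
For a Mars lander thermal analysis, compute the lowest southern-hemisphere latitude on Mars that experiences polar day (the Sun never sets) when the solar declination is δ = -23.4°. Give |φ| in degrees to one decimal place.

|φ| = 66.6°

Polar day requires cos H₀ = −tan φ tan δ ≤ −1, i.e. tan φ tan δ ≥ 1.
The boundary is |tan φ| · |tan δ| = 1, so |φ| = 90° − |δ| = 90° − 23.4° = 66.6° in the southern hemisphere.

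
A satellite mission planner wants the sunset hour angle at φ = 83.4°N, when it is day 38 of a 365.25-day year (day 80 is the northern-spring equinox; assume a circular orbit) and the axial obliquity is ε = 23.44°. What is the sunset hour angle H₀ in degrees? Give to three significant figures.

H₀ = 0.00°

Solar longitude: λ_s = 360° × (38 − 80)/365.25 = -41.396°, i.e. -41.396° + 360° = 318.604°.
sin δ = sin 23.44° × sin 318.604° = -0.26304, so δ = -15.251°.
cos H₀ = −tan φ · tan δ = 2.3564 ≥ 1, so the Sun never rises (polar night) and H₀ = 0.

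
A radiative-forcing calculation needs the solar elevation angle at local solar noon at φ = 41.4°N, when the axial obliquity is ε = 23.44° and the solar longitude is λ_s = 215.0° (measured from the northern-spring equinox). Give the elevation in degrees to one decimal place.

Solar declination: sin δ = sin ε · sin λ_s = sin 23.44° × sin 215.0° = -0.22816, so δ = -13.189°.
At local noon the hour angle is zero, so the zenith angle equals |φ − δ| = |+41.4° − (-13.189°)| = 54.589°.
Elevation = 90° − 54.589° = 35.4°.

35.4°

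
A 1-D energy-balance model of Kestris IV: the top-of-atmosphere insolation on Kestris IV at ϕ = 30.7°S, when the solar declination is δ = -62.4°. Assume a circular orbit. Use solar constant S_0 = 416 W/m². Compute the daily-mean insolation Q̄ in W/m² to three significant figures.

cos h₀ = −tan(-30.7°) tan(-62.400°) = -1.1358 ≤ −1 ⇒ polar day, h₀ = π.
Bracket: h₀ sin ϕ sin δ + cos ϕ cos δ sin h₀ = 3.1416×-0.51054×-0.88620 + 0.85985×0.46330×0.00000 = 1.421387 + 0.000000 = 1.421387.
Q̄ = (S_0/π) × [bracket] = (416/π) × 1.421387 = 188.2 W/m².

Q̄ ≈ 188 W/m²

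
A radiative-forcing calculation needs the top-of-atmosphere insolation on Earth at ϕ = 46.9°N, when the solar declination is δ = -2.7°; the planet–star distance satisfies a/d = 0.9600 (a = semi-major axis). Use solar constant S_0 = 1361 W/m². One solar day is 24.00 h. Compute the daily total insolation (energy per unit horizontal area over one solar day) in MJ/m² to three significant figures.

cos h₀ = −tan(+46.9°) tan(-2.700°) = 0.0504, h₀ = 1.5204 rad.
Bracket: h₀ sin ϕ sin δ + cos ϕ cos δ sin h₀ = 1.5204×0.73016×-0.04711 + 0.68327×0.99889×0.99873 = -0.052298 + 0.681645 = 0.629347.
Inverse-square distance factor (a/d)² = 0.9600² = 0.921600.
Q̄ = (S_0/π) × 0.921600 × [bracket] = (1361/π) × 0.921600 × 0.629347 = 251.27 W/m².
Daily total = Q̄ × 24.00 h × 3600 s/h = 251.27 × 24.00 × 3600 / 10⁶ = 21.71 MJ/m².

21.7 MJ/m²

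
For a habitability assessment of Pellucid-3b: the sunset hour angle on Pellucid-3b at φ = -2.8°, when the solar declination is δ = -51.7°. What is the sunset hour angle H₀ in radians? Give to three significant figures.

cos H₀ = −tan φ · tan δ = −tan(-2.8°) × tan(-51.700°) = -0.0619, so H₀ = 1.6328 rad = 93.55°.

H₀ = 1.63 rad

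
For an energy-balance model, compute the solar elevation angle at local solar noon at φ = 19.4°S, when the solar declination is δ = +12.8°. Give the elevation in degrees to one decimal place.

57.8°

At local noon the hour angle is zero, so the zenith angle equals |φ − δ| = |-19.4° − (+12.800°)| = 32.200°.
Elevation = 90° − 32.200° = 57.8°.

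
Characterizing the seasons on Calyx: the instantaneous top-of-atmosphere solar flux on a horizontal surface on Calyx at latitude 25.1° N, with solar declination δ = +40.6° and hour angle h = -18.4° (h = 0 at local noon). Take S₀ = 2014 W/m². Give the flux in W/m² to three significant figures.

1.87e+03 W/m²

cos θ_z = sin φ sin δ + cos φ cos δ cos h = 0.276058 + 0.652421 = 0.928479.
Flux = S₀ · cos θ_z = 2014 × 0.928479 = 1870 W/m².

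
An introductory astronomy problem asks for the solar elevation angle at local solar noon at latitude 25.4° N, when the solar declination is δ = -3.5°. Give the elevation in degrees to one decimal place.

61.1°

At local noon the hour angle is zero, so the zenith angle equals |ϕ − δ| = |+25.4° − (-3.500°)| = 28.900°.
Elevation = 90° − 28.900° = 61.1°.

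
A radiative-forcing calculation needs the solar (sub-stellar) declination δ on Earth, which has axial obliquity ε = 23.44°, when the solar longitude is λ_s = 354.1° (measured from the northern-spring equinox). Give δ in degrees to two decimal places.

δ = -2.34°

sin δ = sin ε · sin λ_s = sin 23.44° × sin 354.1° = -0.040890.
δ = arcsin(-0.040890) = -2.34°.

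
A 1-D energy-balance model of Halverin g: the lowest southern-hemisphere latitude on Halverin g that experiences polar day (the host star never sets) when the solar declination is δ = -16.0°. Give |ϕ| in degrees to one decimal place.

|ϕ| = 74.0°

Polar day requires cos h₀ = −tan ϕ tan δ ≤ −1, i.e. tan ϕ tan δ ≥ 1.
The boundary is |tan ϕ| · |tan δ| = 1, so |ϕ| = 90° − |δ| = 90° − 16.0° = 74.0° in the southern hemisphere.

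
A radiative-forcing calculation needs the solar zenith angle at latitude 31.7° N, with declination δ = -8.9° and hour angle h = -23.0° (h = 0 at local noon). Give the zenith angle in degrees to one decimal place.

cos θ_z = sin φ sin δ + cos φ cos δ cos h = -0.081296 + 0.773746 = 0.692450.
θ_z = arccos(0.692450) = 46.2°.

θ_z = 46.2°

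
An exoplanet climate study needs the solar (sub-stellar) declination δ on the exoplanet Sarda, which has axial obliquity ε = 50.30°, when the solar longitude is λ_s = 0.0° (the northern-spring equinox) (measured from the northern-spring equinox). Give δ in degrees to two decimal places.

δ = +0.00°

sin δ = sin ε · sin λ_s = sin 50.30° × sin 0.0° = 0.000000.
δ = arcsin(0.000000) = +0.00°.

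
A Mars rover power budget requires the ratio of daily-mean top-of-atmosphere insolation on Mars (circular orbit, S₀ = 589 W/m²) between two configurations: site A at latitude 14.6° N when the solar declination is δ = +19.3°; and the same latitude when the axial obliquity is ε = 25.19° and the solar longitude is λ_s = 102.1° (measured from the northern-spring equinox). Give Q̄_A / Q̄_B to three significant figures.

— Configuration A (φ=+14.6°):
cos H₀ = −tan(+14.6°) tan(+19.300°) = -0.0912, H₀ = 1.6621 rad.
Bracket: H₀ sin φ sin δ + cos φ cos δ sin H₀ = 1.6621×0.25207×0.33051 + 0.96771×0.94380×0.99583 = 0.138472 + 0.909516 = 1.047988.
Q̄ = (S₀/π) × [bracket] = (589/π) × 1.047988 = 196.48 W/m².
— Configuration B (φ=+14.6°):
Solar declination: sin δ = sin ε · sin λ_s = sin 25.19° × sin 102.1° = 0.41617, so δ = +24.593°.
cos H₀ = −tan(+14.6°) tan(+24.593°) = -0.1192, H₀ = 1.6903 rad.
Bracket: H₀ sin φ sin δ + cos φ cos δ sin H₀ = 1.6903×0.25207×0.41617 + 0.96771×0.90929×0.99287 = 0.177319 + 0.873655 = 1.050974.
Q̄ = (S₀/π) × [bracket] = (589/π) × 1.050974 = 197.04 W/m².
Ratio Q̄_A / Q̄_B = 196.48 / 197.04 = 0.9972.

Q̄_A / Q̄_B ≈ 0.997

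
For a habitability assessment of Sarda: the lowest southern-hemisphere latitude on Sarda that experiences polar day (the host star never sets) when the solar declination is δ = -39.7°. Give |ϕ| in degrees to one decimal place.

Polar day requires cos h₀ = −tan ϕ tan δ ≤ −1, i.e. tan ϕ tan δ ≥ 1.
The boundary is |tan ϕ| · |tan δ| = 1, so |ϕ| = 90° − |δ| = 90° − 39.7° = 50.3° in the southern hemisphere.

|ϕ| = 50.3°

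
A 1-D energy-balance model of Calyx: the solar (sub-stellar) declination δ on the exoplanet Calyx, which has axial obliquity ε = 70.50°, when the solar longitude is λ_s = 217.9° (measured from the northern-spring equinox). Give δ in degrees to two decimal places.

δ = -35.38°

sin δ = sin ε · sin λ_s = sin 70.50° × sin 217.9° = -0.579051.
δ = arcsin(-0.579051) = -35.38°.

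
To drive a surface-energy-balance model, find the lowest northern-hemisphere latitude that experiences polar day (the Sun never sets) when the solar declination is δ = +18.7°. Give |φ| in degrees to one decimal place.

|φ| = 71.3°

Polar day requires cos H₀ = −tan φ tan δ ≤ −1, i.e. tan φ tan δ ≥ 1.
The boundary is |tan φ| · |tan δ| = 1, so |φ| = 90° − |δ| = 90° − 18.7° = 71.3° in the northern hemisphere.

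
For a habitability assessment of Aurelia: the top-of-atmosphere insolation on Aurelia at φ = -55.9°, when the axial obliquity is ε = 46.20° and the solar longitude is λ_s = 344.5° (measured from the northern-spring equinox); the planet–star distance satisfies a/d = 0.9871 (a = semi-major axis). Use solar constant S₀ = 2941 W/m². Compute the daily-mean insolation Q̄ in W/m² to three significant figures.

Solar declination: sin δ = sin ε · sin λ_s = sin 46.20° × sin 344.5° = -0.19288, so δ = -11.121°.
cos H₀ = −tan(-55.9°) tan(-11.121°) = -0.2903, H₀ = 1.8654 rad.
Bracket: H₀ sin φ sin δ + cos φ cos δ sin H₀ = 1.8654×-0.82806×-0.19288 + 0.56064×0.98122×0.95692 = 0.297935 + 0.526412 = 0.824347.
Inverse-square distance factor (a/d)² = 0.9871² = 0.974366.
Q̄ = (S₀/π) × 0.974366 × [bracket] = (2941/π) × 0.974366 × 0.824347 = 751.9 W/m².

Q̄ ≈ 752 W/m²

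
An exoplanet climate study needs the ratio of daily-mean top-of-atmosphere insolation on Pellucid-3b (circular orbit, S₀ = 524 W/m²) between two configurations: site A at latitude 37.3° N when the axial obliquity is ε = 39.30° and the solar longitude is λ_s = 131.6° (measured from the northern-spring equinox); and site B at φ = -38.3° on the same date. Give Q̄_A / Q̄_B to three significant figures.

— Configuration A (φ=+37.3°):
Solar declination: sin δ = sin ε · sin λ_s = sin 39.30° × sin 131.6° = 0.47364, so δ = +28.271°.
cos H₀ = −tan(+37.3°) tan(+28.271°) = -0.4097, H₀ = 1.9929 rad.
Bracket: H₀ sin φ sin δ + cos φ cos δ sin H₀ = 1.9929×0.60599×0.47364 + 0.79547×0.88072×0.91223 = 0.572004 + 0.639096 = 1.211100.
Q̄ = (S₀/π) × [bracket] = (524/π) × 1.211100 = 202.00 W/m².
— Configuration B (φ=-38.3°):
cos H₀ = −tan(-38.3°) tan(+28.271°) = 0.4247, H₀ = 1.1321 rad.
Bracket: H₀ sin φ sin δ + cos φ cos δ sin H₀ = 1.1321×-0.61978×0.47364 + 0.78478×0.88072×0.90532 = -0.332331 + 0.625731 = 0.293400.
Q̄ = (S₀/π) × [bracket] = (524/π) × 0.293400 = 48.937 W/m².
Ratio Q̄_A / Q̄_B = 202.00 / 48.937 = 4.128.

Q̄_A / Q̄_B ≈ 4.13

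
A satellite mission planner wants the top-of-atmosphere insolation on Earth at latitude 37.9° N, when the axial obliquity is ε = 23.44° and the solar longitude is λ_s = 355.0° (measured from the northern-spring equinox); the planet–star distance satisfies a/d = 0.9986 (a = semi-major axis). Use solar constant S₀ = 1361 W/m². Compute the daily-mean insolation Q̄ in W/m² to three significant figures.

Q̄ ≈ 326 W/m²

Solar declination: sin δ = sin ε · sin λ_s = sin 23.44° × sin 355.0° = -0.03467, so δ = -1.987°.
cos H₀ = −tan(+37.9°) tan(-1.987°) = 0.0270, H₀ = 1.5438 rad.
Bracket: H₀ sin φ sin δ + cos φ cos δ sin H₀ = 1.5438×0.61429×-0.03467 + 0.78908×0.99940×0.99964 = -0.032879 + 0.788323 = 0.755444.
Inverse-square distance factor (a/d)² = 0.9986² = 0.997202.
Q̄ = (S₀/π) × 0.997202 × [bracket] = (1361/π) × 0.997202 × 0.755444 = 326.4 W/m².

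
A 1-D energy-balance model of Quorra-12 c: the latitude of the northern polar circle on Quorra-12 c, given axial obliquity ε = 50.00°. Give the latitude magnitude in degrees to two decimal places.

40.00°

The polar circle is the lowest latitude that experiences at least one full rotation of continuous daylight at the northern-summer solstice; it lies at |ϕ| = 90° − ε = 90° − 50.00° = 40.00°.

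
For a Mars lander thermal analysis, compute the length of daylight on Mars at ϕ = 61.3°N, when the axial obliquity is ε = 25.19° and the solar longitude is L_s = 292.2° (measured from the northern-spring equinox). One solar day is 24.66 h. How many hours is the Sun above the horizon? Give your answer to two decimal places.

Solar declination: sin δ = sin ε · sin L_s = sin 25.19° × sin 292.2° = -0.39407, so δ = -23.208°.
cos h₀ = −tan ϕ · tan δ = −tan(+61.3°) × tan(-23.208°) = 0.7832, so h₀ = 0.6711 rad = 38.45°.
Daylight = 2h₀/(2π) × 24.66 h = (0.6711/π) × 24.66 = 5.27 h.

5.27 h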